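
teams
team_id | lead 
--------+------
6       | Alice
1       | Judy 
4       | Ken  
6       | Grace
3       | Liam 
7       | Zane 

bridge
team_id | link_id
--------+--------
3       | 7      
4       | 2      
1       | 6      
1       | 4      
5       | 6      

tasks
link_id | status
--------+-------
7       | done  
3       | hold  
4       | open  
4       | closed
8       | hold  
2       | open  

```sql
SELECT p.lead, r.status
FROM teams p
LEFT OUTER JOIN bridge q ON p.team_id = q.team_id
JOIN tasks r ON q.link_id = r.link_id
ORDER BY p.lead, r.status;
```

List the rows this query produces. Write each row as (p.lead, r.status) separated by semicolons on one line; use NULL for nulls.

Evaluate left to right. First `teams p LEFT JOIN bridge q` on team_id: 7 row(s).
Then INNER JOIN `tasks r` on link_id: keep only rows whose q.link_id appears in r.

(Judy, closed); (Judy, open); (Ken, open); (Liam, done)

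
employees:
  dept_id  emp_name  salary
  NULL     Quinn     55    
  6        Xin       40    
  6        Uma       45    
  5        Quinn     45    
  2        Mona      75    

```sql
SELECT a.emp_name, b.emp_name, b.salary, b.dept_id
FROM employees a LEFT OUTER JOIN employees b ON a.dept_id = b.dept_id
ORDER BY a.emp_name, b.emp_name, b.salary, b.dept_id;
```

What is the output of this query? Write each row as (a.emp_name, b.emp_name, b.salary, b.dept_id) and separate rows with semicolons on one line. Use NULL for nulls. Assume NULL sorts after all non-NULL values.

(Mona, Mona, 75, 2); (Quinn, Quinn, 45, 5); (Quinn, NULL, NULL, NULL); (Uma, Uma, 45, 6); (Uma, Xin, 40, 6); (Xin, Uma, 45, 6); (Xin, Xin, 40, 6)

LEFT JOIN keeps every row from `employees a`; unmatched rows get NULL for `employees b`'s columns.
Matching on a.dept_id = b.dept_id. A NULL in a compared column never satisfies the condition.
- dept_id=NULL: no b row matches, row kept with b columns NULL.
- dept_id=6: 2 matching b row(s), so 2 row(s) emitted.
- dept_id=6: 2 matching b row(s), so 2 row(s) emitted.
- dept_id=5: 1 matching b row(s), so 1 row(s) emitted.
- dept_id=2: 1 matching b row(s), so 1 row(s) emitted.
After projecting and ordering:
a.emp_name | b.emp_name | b.salary | b.dept_id
Mona | Mona | 75 | 2
Quinn | Quinn | 45 | 5
Quinn | NULL | NULL | NULL
Uma | Uma | 45 | 6
Uma | Xin | 40 | 6
Xin | Uma | 45 | 6
Xin | Xin | 40 | 6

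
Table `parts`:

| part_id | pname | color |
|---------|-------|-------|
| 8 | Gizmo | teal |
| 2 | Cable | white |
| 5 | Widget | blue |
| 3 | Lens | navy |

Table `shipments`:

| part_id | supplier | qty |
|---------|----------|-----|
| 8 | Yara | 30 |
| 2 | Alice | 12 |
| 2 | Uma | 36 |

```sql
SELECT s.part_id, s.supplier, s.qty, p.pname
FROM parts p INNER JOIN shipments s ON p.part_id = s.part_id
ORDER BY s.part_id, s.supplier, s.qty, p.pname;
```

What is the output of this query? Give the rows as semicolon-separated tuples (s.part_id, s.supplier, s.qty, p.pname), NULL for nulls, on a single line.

INNER JOIN keeps only pairs where the ON condition holds.
Matching on p.part_id = s.part_id.
Matched pairs: 3.

(2, Alice, 12, Cable); (2, Uma, 36, Cable); (8, Yara, 30, Gizmo)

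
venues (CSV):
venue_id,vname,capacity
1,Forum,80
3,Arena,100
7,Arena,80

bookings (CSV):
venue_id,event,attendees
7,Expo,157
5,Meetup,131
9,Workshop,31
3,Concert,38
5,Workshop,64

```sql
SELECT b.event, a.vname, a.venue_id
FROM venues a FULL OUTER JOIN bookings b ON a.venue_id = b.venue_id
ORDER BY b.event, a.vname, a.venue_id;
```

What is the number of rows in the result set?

FULL OUTER JOIN keeps every row from both sides; unmatched rows get NULL for the other side's columns.
Matching on a.venue_id = b.venue_id.
Matched pairs: 2; unmatched a rows kept: 1; unmatched b rows kept: 3.
Total: 2 matched + 4 padded = 6 rows.

6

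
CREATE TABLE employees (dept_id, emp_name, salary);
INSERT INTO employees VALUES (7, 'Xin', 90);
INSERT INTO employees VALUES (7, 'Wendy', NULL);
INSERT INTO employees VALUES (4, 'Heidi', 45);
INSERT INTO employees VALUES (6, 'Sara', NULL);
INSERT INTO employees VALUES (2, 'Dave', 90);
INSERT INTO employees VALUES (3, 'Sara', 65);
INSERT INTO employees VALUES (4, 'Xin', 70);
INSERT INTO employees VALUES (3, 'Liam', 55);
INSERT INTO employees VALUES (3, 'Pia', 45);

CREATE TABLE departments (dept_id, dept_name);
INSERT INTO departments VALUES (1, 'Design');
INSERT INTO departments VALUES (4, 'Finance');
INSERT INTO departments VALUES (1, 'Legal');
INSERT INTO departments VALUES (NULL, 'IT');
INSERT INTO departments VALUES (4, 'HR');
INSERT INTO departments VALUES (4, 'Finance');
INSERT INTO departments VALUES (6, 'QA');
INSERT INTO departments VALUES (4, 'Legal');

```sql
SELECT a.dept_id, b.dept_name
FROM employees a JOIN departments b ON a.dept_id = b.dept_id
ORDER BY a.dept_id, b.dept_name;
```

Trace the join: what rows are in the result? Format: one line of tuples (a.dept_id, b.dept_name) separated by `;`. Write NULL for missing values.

(4, Finance); (4, Finance); (4, Finance); (4, Finance); (4, HR); (4, HR); (4, Legal); (4, Legal); (6, QA)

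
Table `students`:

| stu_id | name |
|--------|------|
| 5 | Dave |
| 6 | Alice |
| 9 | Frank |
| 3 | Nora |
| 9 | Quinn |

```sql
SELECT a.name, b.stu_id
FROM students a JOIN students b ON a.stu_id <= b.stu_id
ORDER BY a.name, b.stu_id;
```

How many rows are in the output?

16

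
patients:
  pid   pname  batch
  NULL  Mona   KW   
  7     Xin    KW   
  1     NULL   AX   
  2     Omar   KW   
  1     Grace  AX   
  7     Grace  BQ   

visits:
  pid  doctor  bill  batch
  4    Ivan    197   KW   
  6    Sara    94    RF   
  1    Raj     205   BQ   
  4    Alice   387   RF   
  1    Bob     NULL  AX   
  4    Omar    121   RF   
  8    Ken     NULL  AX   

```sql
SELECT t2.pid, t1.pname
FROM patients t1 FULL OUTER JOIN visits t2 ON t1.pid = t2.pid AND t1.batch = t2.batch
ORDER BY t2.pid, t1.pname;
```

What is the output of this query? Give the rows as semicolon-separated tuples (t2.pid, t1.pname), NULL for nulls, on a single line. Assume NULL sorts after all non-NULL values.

FULL OUTER JOIN keeps every row from both sides; unmatched rows get NULL for the other side's columns.
Matching on t1.pid = t2.pid AND t1.batch = t2.batch. A NULL in a compared column never satisfies the condition.
Matched pairs: 2; unmatched t1 rows kept: 4; unmatched t2 rows kept: 6.

(1, Grace); (1, NULL); (1, NULL); (4, NULL); (4, NULL); (4, NULL); (6, NULL); (8, NULL); (NULL, Grace); (NULL, Mona); (NULL, Omar); (NULL, Xin)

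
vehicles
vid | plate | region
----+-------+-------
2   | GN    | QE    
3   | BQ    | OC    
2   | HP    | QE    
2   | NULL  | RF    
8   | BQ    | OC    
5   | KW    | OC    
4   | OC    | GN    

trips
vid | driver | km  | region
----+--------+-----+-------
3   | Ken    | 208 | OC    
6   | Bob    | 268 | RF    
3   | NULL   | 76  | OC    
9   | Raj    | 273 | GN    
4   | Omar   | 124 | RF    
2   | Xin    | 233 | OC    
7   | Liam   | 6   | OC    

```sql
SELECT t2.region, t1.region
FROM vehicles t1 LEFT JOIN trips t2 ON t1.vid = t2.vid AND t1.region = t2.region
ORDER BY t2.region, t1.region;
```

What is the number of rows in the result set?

LEFT JOIN keeps every row from `vehicles`; unmatched rows get NULL for `trips`'s columns.
Matching on t1.vid = t2.vid AND t1.region = t2.region.
- vid=2, region=QE: no t2 row matches, row kept with t2 columns NULL.
- vid=3, region=OC: 2 matching t2 row(s), so 2 row(s) emitted.
- vid=2, region=QE: no t2 row matches, row kept with t2 columns NULL.
- vid=2, region=RF: no t2 row matches, row kept with t2 columns NULL.
- vid=8, region=OC: no t2 row matches, row kept with t2 columns NULL.
- vid=5, region=OC: no t2 row matches, row kept with t2 columns NULL.
- vid=4, region=GN: no t2 row matches, row kept with t2 columns NULL.
Total: 2 matched + 6 padded = 8 rows.

8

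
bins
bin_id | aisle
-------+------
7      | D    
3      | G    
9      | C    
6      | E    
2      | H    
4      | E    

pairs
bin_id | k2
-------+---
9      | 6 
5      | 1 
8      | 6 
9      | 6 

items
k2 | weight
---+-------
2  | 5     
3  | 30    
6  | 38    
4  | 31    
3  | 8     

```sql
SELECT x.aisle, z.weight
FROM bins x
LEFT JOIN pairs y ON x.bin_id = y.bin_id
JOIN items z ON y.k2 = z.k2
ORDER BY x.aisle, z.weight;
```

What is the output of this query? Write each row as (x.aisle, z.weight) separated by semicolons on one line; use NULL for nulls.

(C, 38); (C, 38)

Step 1 — x LEFT JOIN y on bin_id → 7 row(s).
Then INNER JOIN `items z` on k2: keep only rows whose y.k2 appears in z.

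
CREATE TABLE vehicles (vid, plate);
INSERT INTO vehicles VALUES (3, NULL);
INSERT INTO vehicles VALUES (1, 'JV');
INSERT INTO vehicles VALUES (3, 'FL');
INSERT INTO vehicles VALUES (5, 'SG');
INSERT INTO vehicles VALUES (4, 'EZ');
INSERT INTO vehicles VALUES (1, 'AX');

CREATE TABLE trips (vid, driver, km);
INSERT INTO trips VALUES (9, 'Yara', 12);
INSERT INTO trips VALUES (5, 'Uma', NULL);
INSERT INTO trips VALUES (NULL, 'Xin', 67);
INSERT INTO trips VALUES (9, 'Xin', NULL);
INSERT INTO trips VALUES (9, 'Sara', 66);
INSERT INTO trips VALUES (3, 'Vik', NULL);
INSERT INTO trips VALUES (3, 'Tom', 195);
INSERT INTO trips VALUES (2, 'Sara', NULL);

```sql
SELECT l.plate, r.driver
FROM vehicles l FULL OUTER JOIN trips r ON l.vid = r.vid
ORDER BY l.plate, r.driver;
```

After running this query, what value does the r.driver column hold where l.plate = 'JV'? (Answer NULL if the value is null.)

NULL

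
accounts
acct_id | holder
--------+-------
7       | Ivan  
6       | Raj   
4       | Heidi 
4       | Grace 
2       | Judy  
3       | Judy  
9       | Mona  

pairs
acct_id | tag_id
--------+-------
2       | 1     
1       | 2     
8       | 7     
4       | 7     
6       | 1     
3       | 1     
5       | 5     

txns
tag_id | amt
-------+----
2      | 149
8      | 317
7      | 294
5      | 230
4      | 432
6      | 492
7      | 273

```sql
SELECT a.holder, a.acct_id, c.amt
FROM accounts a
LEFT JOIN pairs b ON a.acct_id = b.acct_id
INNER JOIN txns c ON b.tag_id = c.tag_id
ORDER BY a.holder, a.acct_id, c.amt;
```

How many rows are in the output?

Evaluate left to right. First `accounts a LEFT JOIN pairs b` on acct_id: 7 row(s).
Then INNER JOIN `txns c` on tag_id: keep only rows whose b.tag_id appears in c.
Result: 4 row(s).

4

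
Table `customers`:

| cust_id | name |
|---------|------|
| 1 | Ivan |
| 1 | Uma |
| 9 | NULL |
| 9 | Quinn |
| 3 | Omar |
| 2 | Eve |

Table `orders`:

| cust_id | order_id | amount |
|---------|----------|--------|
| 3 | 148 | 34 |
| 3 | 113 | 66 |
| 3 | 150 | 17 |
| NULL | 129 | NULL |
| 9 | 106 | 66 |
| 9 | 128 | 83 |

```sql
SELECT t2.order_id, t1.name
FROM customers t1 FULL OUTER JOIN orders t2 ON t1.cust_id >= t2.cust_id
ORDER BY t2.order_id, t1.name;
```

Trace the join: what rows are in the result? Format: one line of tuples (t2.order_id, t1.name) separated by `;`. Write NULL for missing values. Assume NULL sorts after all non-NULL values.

(106, Quinn); (106, NULL); (113, Omar); (113, Quinn); (113, NULL); (128, Quinn); (128, NULL); (129, NULL); (148, Omar); (148, Quinn); (148, NULL); (150, Omar); (150, Quinn); (150, NULL); (NULL, Eve); (NULL, Ivan); (NULL, Uma)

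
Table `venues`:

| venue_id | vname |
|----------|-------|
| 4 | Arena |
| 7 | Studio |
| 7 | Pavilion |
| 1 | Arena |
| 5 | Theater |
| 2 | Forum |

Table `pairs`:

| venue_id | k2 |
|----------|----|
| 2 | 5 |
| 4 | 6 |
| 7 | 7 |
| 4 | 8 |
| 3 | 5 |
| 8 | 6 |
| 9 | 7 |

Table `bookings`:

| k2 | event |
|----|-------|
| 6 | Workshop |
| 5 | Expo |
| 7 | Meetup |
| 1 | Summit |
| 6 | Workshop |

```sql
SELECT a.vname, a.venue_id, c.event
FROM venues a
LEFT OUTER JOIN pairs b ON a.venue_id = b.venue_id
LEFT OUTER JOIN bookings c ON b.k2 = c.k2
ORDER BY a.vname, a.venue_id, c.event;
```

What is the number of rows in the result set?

8

Evaluate left to right. First `venues a LEFT JOIN pairs b` on venue_id: 7 row(s).
Then LEFT JOIN `bookings c` on k2: each of those 7 rows is kept; rows whose b.k2 has no match in c get NULL for c's columns.
Result: 8 row(s).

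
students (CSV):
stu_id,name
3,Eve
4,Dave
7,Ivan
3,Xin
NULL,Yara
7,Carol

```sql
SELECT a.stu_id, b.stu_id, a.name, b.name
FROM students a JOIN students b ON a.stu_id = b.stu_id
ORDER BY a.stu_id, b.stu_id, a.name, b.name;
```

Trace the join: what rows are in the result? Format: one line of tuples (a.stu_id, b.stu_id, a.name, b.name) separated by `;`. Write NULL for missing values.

INNER JOIN keeps only pairs where the ON condition holds.
Matching on a.stu_id = b.stu_id. A NULL in a compared column never satisfies the condition.
Matched pairs: 9.

(3, 3, Eve, Eve); (3, 3, Eve, Xin); (3, 3, Xin, Eve); (3, 3, Xin, Xin); (4, 4, Dave, Dave); (7, 7, Carol, Carol); (7, 7, Carol, Ivan); (7, 7, Ivan, Carol); (7, 7, Ivan, Ivan)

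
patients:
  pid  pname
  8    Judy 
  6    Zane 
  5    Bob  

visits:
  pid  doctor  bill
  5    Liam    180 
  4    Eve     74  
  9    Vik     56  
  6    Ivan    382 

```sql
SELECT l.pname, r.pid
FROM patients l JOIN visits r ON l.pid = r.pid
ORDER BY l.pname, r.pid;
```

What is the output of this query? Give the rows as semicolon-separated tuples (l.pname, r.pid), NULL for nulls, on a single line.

(Bob, 5); (Zane, 6)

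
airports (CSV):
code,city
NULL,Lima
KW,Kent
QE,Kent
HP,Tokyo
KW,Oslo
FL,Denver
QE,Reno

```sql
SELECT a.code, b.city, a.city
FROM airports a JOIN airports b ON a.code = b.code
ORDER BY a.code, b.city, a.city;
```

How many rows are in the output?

INNER JOIN keeps only pairs where the ON condition holds.
Matching on a.code = b.code. A NULL in a compared column never satisfies the condition.
- code=NULL: no matching b row, dropped.
- code=KW: 2 matching b row(s), so 2 row(s) emitted.
- code=QE: 2 matching b row(s), so 2 row(s) emitted.
- code=HP: 1 matching b row(s), so 1 row(s) emitted.
- code=KW: 2 matching b row(s), so 2 row(s) emitted.
- code=FL: 1 matching b row(s), so 1 row(s) emitted.
- code=QE: 2 matching b row(s), so 2 row(s) emitted.
Total: 10 rows.

10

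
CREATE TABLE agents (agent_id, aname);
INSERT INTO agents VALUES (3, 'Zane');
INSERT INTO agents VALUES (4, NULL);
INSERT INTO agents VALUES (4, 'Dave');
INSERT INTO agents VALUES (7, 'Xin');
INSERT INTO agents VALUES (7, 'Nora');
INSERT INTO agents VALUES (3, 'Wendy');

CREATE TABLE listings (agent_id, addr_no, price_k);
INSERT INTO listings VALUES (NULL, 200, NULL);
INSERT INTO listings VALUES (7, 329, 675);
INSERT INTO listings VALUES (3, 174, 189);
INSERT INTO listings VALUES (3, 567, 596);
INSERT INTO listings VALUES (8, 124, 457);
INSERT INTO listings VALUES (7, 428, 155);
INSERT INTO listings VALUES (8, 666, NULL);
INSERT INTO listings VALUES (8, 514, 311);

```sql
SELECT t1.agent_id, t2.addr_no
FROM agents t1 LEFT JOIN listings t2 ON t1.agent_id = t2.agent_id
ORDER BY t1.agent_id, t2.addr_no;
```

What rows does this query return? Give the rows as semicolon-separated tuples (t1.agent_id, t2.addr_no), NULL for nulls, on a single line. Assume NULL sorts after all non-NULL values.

(3, 174); (3, 174); (3, 567); (3, 567); (4, NULL); (4, NULL); (7, 329); (7, 329); (7, 428); (7, 428)

LEFT JOIN keeps every row from `agents`; unmatched rows get NULL for `listings`'s columns.
Matching on t1.agent_id = t2.agent_id. A NULL in a compared column never satisfies the condition.
- t1 row (agent_id=3): matches 2 t2 row(s) → 2 output row(s).
- t1 row (agent_id=4): no match → kept, t2 columns NULL.
- t1 row (agent_id=4): no match → kept, t2 columns NULL.
- t1 row (agent_id=7): matches 2 t2 row(s) → 2 output row(s).
- t1 row (agent_id=7): matches 2 t2 row(s) → 2 output row(s).
- t1 row (agent_id=3): matches 2 t2 row(s) → 2 output row(s).
After projecting and ordering:
t1.agent_id | t2.addr_no
3 | 174
3 | 174
3 | 567
3 | 567
4 | NULL
4 | NULL
7 | 329
7 | 329
7 | 428
7 | 428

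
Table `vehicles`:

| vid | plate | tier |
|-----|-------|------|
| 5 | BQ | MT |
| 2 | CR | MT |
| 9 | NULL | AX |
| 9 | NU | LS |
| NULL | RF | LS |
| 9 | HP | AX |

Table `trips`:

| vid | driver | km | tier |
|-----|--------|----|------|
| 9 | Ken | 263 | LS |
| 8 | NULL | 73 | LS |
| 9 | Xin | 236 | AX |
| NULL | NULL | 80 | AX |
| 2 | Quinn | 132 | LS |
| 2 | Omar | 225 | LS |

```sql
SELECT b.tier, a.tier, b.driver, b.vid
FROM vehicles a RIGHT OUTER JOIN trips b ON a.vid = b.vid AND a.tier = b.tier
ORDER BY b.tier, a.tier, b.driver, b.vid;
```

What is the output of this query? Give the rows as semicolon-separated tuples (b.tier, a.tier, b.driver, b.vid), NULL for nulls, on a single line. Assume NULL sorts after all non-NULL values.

RIGHT JOIN keeps every row from `trips`; unmatched rows get NULL for `vehicles`'s columns.
Matching on a.vid = b.vid AND a.tier = b.tier. A NULL in a compared column never satisfies the condition.
- vid=5, tier=MT: no matching b row.
- vid=2, tier=MT: no matching b row.
- vid=9, tier=AX: 1 matching b row(s), so 1 row(s) emitted.
- vid=9, tier=LS: 1 matching b row(s), so 1 row(s) emitted.
- vid=NULL, tier=LS: no matching b row.
- vid=9, tier=AX: 1 matching b row(s), so 1 row(s) emitted.
- plus 4 unmatched b row(s), each kept with NULL a columns.
After projecting and ordering:
b.tier | a.tier | b.driver | b.vid
AX | AX | Xin | 9
AX | AX | Xin | 9
AX | NULL | NULL | NULL
LS | LS | Ken | 9
LS | NULL | Omar | 2
LS | NULL | Quinn | 2
LS | NULL | NULL | 8

(AX, AX, Xin, 9); (AX, AX, Xin, 9); (AX, NULL, NULL, NULL); (LS, LS, Ken, 9); (LS, NULL, Omar, 2); (LS, NULL, Quinn, 2); (LS, NULL, NULL, 8)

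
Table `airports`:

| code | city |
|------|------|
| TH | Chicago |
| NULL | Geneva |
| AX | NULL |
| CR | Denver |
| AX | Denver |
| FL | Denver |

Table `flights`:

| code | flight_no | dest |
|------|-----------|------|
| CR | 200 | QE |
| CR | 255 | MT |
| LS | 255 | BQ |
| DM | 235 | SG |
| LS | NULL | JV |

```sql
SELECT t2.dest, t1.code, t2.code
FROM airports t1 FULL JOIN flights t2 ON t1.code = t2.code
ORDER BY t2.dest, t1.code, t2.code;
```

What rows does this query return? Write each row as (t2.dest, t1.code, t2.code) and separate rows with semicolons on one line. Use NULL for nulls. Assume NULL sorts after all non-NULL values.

FULL OUTER JOIN keeps every row from both sides; unmatched rows get NULL for the other side's columns.
Matching on t1.code = t2.code. A NULL in a compared column never satisfies the condition.
Matched pairs: 2; unmatched t1 rows kept: 5; unmatched t2 rows kept: 3.

(BQ, NULL, LS); (JV, NULL, LS); (MT, CR, CR); (QE, CR, CR); (SG, NULL, DM); (NULL, AX, NULL); (NULL, AX, NULL); (NULL, FL, NULL); (NULL, TH, NULL); (NULL, NULL, NULL)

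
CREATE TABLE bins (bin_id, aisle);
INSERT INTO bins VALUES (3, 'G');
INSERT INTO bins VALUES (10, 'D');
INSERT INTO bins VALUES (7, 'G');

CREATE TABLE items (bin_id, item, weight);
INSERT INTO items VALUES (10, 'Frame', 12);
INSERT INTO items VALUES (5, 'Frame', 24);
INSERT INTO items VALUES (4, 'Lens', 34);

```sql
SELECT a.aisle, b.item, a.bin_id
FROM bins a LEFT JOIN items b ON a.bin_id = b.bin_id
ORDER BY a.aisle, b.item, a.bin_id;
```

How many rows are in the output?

3

LEFT JOIN keeps every row from `bins`; unmatched rows get NULL for `items`'s columns.
Matching on a.bin_id = b.bin_id.
- bin_id=3: no b row matches, row kept with b columns NULL.
- bin_id=10: 1 matching b row(s), so 1 row(s) emitted.
- bin_id=7: no b row matches, row kept with b columns NULL.
Total: 1 matched + 2 padded = 3 rows.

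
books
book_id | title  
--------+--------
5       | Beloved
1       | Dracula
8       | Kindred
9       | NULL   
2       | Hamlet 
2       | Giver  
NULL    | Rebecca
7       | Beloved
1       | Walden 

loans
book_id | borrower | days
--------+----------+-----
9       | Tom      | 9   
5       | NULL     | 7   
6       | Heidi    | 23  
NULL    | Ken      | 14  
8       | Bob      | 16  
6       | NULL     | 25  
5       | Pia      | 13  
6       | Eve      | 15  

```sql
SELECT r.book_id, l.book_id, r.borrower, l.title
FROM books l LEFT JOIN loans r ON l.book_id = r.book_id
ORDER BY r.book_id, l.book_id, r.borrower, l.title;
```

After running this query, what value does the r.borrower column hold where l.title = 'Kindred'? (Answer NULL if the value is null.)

Bob

LEFT JOIN keeps every row from `books`; unmatched rows get NULL for `loans`'s columns.
Matching on l.book_id = r.book_id. A NULL in a compared column never satisfies the condition.
Matched pairs: 4; unmatched l rows kept: 6.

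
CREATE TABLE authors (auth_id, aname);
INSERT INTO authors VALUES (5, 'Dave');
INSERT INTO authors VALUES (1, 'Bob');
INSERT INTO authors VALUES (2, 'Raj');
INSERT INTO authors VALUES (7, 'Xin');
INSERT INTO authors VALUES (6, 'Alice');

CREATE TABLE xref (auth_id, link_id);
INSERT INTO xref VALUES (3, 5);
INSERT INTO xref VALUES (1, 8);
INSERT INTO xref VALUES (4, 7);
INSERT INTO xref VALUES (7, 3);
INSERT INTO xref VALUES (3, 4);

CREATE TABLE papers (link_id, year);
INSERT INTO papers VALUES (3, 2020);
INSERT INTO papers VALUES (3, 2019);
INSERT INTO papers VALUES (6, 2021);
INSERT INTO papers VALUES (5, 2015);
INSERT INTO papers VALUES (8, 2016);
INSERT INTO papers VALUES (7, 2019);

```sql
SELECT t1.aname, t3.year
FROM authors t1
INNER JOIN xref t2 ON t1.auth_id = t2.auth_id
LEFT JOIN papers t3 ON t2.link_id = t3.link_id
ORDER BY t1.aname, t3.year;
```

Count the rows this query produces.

3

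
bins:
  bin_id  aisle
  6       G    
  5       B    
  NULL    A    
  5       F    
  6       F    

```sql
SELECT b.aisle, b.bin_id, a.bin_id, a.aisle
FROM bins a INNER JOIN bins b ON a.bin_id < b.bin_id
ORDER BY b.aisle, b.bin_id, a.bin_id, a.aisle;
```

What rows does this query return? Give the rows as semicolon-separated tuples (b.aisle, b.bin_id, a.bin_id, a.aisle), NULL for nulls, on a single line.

(F, 6, 5, B); (F, 6, 5, F); (G, 6, 5, B); (G, 6, 5, F)

INNER JOIN keeps only pairs where the ON condition holds.
Matching on a.bin_id < b.bin_id. A NULL in a compared column never satisfies the condition.
- a row (bin_id=6): no match → dropped.
- a row (bin_id=5): matches 2 b row(s) → 2 output row(s).
- a row (bin_id=NULL): no match → dropped.
- a row (bin_id=5): matches 2 b row(s) → 2 output row(s).
- a row (bin_id=6): no match → dropped.
After projecting and ordering:
b.aisle | b.bin_id | a.bin_id | a.aisle
F | 6 | 5 | B
F | 6 | 5 | F
G | 6 | 5 | B
G | 6 | 5 | F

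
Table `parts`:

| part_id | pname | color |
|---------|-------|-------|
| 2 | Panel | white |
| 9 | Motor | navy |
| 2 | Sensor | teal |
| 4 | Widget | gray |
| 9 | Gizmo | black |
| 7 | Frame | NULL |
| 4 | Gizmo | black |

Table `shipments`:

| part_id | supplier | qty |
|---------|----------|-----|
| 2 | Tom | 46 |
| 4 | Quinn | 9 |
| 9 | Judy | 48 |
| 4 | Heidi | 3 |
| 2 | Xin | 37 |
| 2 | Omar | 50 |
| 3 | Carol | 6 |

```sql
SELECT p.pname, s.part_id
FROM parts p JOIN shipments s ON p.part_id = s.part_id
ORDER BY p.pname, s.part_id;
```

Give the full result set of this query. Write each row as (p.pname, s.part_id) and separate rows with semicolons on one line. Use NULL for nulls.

INNER JOIN keeps only pairs where the ON condition holds.
Matching on p.part_id = s.part_id.
- p row (part_id=2): matches 3 s row(s) → 3 output row(s).
- p row (part_id=9): matches 1 s row(s) → 1 output row(s).
- p row (part_id=2): matches 3 s row(s) → 3 output row(s).
- p row (part_id=4): matches 2 s row(s) → 2 output row(s).
- p row (part_id=9): matches 1 s row(s) → 1 output row(s).
- p row (part_id=7): no match → dropped.
- p row (part_id=4): matches 2 s row(s) → 2 output row(s).

(Gizmo, 4); (Gizmo, 4); (Gizmo, 9); (Motor, 9); (Panel, 2); (Panel, 2); (Panel, 2); (Sensor, 2); (Sensor, 2); (Sensor, 2); (Widget, 4); (Widget, 4)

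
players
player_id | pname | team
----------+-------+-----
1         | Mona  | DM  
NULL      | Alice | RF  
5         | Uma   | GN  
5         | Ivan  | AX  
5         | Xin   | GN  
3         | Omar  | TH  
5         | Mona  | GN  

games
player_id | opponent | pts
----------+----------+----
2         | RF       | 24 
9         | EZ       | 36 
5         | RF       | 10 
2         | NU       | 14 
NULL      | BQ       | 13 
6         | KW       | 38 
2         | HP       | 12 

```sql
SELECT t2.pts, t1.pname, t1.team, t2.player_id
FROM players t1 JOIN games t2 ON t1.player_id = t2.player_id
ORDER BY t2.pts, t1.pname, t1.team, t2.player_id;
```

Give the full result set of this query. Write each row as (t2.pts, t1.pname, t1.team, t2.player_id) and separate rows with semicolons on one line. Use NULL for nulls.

INNER JOIN keeps only pairs where the ON condition holds.
Matching on t1.player_id = t2.player_id. A NULL in a compared column never satisfies the condition.
- t1 row (player_id=1): no match → dropped.
- t1 row (player_id=NULL): no match → dropped.
- t1 row (player_id=5): matches 1 t2 row(s) → 1 output row(s).
- t1 row (player_id=5): matches 1 t2 row(s) → 1 output row(s).
- t1 row (player_id=5): matches 1 t2 row(s) → 1 output row(s).
- t1 row (player_id=3): no match → dropped.
- t1 row (player_id=5): matches 1 t2 row(s) → 1 output row(s).
After projecting and ordering:
t2.pts | t1.pname | t1.team | t2.player_id
10 | Ivan | AX | 5
10 | Mona | GN | 5
10 | Uma | GN | 5
10 | Xin | GN | 5

(10, Ivan, AX, 5); (10, Mona, GN, 5); (10, Uma, GN, 5); (10, Xin, GN, 5)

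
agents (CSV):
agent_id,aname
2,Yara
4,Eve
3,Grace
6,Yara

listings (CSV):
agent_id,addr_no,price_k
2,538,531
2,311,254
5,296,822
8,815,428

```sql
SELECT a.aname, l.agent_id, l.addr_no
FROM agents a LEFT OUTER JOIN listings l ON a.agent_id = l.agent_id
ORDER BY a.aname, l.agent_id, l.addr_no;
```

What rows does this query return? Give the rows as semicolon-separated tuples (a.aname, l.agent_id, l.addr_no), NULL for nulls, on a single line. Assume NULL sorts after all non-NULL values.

(Eve, NULL, NULL); (Grace, NULL, NULL); (Yara, 2, 311); (Yara, 2, 538); (Yara, NULL, NULL)

LEFT JOIN keeps every row from `agents`; unmatched rows get NULL for `listings`'s columns.
Matching on a.agent_id = l.agent_id.
- a[0] agent_id=2 → 2 match(es) in l → 2 row(s).
- a[1] agent_id=4 → no match; kept with NULLs on the l side.
- a[2] agent_id=3 → no match; kept with NULLs on the l side.
- a[3] agent_id=6 → no match; kept with NULLs on the l side.
After projecting and ordering:
a.aname | l.agent_id | l.addr_no
Eve | NULL | NULL
Grace | NULL | NULL
Yara | 2 | 311
Yara | 2 | 538
Yara | NULL | NULL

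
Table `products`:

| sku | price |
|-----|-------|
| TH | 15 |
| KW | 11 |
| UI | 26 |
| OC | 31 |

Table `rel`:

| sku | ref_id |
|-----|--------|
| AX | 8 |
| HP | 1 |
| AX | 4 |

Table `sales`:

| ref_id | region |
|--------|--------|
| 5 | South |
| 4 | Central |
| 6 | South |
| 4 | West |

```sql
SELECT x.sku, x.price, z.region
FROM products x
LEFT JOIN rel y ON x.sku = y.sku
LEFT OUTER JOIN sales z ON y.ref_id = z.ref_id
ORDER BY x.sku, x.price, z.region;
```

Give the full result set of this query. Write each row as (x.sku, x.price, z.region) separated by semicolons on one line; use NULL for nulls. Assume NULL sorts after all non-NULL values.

(KW, 11, NULL); (OC, 31, NULL); (TH, 15, NULL); (UI, 26, NULL)

Joins associate left-to-right: products LEFT JOIN rel on sku gives 4 intermediate row(s).
Then LEFT JOIN `sales z` on ref_id: each of those 4 rows is kept; rows whose y.ref_id has no match in z get NULL for z's columns.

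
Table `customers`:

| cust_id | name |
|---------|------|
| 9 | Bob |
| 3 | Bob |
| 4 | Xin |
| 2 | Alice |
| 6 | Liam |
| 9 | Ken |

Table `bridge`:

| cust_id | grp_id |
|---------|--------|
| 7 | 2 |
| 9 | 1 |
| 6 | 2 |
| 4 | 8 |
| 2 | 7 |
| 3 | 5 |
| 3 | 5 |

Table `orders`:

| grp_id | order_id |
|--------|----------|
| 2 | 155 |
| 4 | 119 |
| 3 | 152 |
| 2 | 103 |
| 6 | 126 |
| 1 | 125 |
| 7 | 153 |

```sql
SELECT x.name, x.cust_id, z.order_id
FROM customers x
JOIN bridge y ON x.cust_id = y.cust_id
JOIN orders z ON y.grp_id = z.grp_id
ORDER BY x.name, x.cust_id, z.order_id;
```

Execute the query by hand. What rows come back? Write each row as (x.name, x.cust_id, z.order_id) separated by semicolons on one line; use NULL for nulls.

(Alice, 2, 153); (Bob, 9, 125); (Ken, 9, 125); (Liam, 6, 103); (Liam, 6, 155)

Joins associate left-to-right: customers INNER JOIN bridge on cust_id gives 7 intermediate row(s).
Then INNER JOIN `orders z` on grp_id: keep only rows whose y.grp_id appears in z.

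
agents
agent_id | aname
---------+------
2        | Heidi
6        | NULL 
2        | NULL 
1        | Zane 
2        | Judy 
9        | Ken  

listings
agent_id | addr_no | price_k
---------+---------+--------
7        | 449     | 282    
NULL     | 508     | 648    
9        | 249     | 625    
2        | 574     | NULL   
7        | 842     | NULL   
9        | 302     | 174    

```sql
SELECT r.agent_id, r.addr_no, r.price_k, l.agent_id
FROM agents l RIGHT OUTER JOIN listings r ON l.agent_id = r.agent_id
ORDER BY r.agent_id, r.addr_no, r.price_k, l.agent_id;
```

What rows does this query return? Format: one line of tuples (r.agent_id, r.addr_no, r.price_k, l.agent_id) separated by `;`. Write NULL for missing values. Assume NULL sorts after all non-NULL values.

RIGHT JOIN keeps every row from `listings`; unmatched rows get NULL for `agents`'s columns.
Matching on l.agent_id = r.agent_id. A NULL in a compared column never satisfies the condition.
- l[0] agent_id=2 → 1 match(es) in r → 1 row(s).
- l[1] agent_id=6 → no match.
- l[2] agent_id=2 → 1 match(es) in r → 1 row(s).
- l[3] agent_id=1 → no match.
- l[4] agent_id=2 → 1 match(es) in r → 1 row(s).
- l[5] agent_id=9 → 2 match(es) in r → 2 row(s).
- 3 r row(s) had no l match → kept, l columns NULL.
After projecting and ordering:
r.agent_id | r.addr_no | r.price_k | l.agent_id
2 | 574 | NULL | 2
2 | 574 | NULL | 2
2 | 574 | NULL | 2
7 | 449 | 282 | NULL
7 | 842 | NULL | NULL
9 | 249 | 625 | 9
9 | 302 | 174 | 9
NULL | 508 | 648 | NULL

(2, 574, NULL, 2); (2, 574, NULL, 2); (2, 574, NULL, 2); (7, 449, 282, NULL); (7, 842, NULL, NULL); (9, 249, 625, 9); (9, 302, 174, 9); (NULL, 508, 648, NULL)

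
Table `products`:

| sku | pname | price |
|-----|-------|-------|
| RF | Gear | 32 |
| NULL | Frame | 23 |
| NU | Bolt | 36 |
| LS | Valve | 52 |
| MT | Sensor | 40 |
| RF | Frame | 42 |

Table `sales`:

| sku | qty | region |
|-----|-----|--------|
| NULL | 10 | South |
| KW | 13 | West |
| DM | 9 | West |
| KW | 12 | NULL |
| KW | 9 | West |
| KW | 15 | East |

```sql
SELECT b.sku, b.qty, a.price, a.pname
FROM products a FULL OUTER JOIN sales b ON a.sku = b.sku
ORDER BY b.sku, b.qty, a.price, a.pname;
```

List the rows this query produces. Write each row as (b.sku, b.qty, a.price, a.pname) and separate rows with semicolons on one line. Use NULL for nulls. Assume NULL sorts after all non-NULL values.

FULL OUTER JOIN keeps every row from both sides; unmatched rows get NULL for the other side's columns.
Matching on a.sku = b.sku. A NULL in a compared column never satisfies the condition.
Matched pairs: 0; unmatched a rows kept: 6; unmatched b rows kept: 6.

(DM, 9, NULL, NULL); (KW, 9, NULL, NULL); (KW, 12, NULL, NULL); (KW, 13, NULL, NULL); (KW, 15, NULL, NULL); (NULL, 10, NULL, NULL); (NULL, NULL, 23, Frame); (NULL, NULL, 32, Gear); (NULL, NULL, 36, Bolt); (NULL, NULL, 40, Sensor); (NULL, NULL, 42, Frame); (NULL, NULL, 52, Valve)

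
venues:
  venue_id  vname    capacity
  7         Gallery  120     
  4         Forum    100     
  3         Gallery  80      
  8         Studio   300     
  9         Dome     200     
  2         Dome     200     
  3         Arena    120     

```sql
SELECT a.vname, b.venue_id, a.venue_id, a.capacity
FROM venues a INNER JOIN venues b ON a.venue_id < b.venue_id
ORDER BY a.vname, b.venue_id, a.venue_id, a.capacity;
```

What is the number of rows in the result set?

INNER JOIN keeps only pairs where the ON condition holds.
Matching on a.venue_id < b.venue_id.
Matched pairs: 20.
Total: 20 rows.

20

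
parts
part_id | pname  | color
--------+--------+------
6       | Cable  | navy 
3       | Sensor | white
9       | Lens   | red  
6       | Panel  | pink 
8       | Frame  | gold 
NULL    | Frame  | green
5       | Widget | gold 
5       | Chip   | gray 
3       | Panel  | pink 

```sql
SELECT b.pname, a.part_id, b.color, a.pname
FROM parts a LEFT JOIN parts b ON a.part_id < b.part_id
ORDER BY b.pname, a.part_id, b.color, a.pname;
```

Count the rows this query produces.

27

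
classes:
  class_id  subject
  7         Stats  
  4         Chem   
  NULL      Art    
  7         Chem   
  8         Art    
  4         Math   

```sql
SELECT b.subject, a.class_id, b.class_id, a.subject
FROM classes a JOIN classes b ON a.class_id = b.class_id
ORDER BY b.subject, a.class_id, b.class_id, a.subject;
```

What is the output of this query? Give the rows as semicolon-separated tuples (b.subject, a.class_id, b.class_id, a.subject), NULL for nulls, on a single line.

(Art, 8, 8, Art); (Chem, 4, 4, Chem); (Chem, 4, 4, Math); (Chem, 7, 7, Chem); (Chem, 7, 7, Stats); (Math, 4, 4, Chem); (Math, 4, 4, Math); (Stats, 7, 7, Chem); (Stats, 7, 7, Stats)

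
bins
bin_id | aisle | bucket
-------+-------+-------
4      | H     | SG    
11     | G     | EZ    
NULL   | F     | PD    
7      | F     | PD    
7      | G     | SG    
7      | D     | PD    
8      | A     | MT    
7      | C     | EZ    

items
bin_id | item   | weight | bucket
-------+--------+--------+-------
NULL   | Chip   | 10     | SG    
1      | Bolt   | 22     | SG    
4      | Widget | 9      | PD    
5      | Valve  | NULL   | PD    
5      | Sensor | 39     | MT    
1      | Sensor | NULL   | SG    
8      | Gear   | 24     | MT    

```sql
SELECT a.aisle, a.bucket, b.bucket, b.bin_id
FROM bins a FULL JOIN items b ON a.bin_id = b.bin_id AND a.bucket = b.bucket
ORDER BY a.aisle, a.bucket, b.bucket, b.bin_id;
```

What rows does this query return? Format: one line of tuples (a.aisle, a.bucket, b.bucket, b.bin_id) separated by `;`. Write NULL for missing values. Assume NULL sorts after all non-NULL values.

(A, MT, MT, 8); (C, EZ, NULL, NULL); (D, PD, NULL, NULL); (F, PD, NULL, NULL); (F, PD, NULL, NULL); (G, EZ, NULL, NULL); (G, SG, NULL, NULL); (H, SG, NULL, NULL); (NULL, NULL, MT, 5); (NULL, NULL, PD, 4); (NULL, NULL, PD, 5); (NULL, NULL, SG, 1); (NULL, NULL, SG, 1); (NULL, NULL, SG, NULL)

FULL OUTER JOIN keeps every row from both sides; unmatched rows get NULL for the other side's columns.
Matching on a.bin_id = b.bin_id AND a.bucket = b.bucket. A NULL in a compared column never satisfies the condition.
Matched pairs: 1; unmatched a rows kept: 7; unmatched b rows kept: 6.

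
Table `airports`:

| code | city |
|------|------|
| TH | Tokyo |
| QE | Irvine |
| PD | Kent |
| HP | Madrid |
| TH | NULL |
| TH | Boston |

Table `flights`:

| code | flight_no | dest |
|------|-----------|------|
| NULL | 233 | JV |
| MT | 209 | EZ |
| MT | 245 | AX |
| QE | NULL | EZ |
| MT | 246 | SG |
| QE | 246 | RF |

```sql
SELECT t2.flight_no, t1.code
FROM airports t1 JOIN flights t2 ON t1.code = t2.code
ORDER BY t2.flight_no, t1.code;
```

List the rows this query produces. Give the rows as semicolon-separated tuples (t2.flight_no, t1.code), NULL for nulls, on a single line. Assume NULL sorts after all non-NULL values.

INNER JOIN keeps only pairs where the ON condition holds.
Matching on t1.code = t2.code. A NULL in a compared column never satisfies the condition.
- code=TH: no matching t2 row, dropped.
- code=QE: 2 matching t2 row(s), so 2 row(s) emitted.
- code=PD: no matching t2 row, dropped.
- code=HP: no matching t2 row, dropped.
- code=TH: no matching t2 row, dropped.
- code=TH: no matching t2 row, dropped.
After projecting and ordering:
t2.flight_no | t1.code
246 | QE
NULL | QE

(246, QE); (NULL, QE)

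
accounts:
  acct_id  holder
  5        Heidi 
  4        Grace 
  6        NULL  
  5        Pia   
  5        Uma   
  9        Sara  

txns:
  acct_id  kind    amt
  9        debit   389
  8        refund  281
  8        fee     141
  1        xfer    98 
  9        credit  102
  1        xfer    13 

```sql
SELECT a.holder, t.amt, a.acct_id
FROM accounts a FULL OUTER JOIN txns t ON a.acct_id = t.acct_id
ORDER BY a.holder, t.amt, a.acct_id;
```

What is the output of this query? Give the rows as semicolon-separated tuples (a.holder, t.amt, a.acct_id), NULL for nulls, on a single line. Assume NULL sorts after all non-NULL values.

FULL OUTER JOIN keeps every row from both sides; unmatched rows get NULL for the other side's columns.
Matching on a.acct_id = t.acct_id.
- acct_id=5: no t row matches, row kept with t columns NULL.
- acct_id=4: no t row matches, row kept with t columns NULL.
- acct_id=6: no t row matches, row kept with t columns NULL.
- acct_id=5: no t row matches, row kept with t columns NULL.
- acct_id=5: no t row matches, row kept with t columns NULL.
- acct_id=9: 2 matching t row(s), so 2 row(s) emitted.
- 4 row(s) from t found no a partner → padded with NULL.

(Grace, NULL, 4); (Heidi, NULL, 5); (Pia, NULL, 5); (Sara, 102, 9); (Sara, 389, 9); (Uma, NULL, 5); (NULL, 13, NULL); (NULL, 98, NULL); (NULL, 141, NULL); (NULL, 281, NULL); (NULL, NULL, 6)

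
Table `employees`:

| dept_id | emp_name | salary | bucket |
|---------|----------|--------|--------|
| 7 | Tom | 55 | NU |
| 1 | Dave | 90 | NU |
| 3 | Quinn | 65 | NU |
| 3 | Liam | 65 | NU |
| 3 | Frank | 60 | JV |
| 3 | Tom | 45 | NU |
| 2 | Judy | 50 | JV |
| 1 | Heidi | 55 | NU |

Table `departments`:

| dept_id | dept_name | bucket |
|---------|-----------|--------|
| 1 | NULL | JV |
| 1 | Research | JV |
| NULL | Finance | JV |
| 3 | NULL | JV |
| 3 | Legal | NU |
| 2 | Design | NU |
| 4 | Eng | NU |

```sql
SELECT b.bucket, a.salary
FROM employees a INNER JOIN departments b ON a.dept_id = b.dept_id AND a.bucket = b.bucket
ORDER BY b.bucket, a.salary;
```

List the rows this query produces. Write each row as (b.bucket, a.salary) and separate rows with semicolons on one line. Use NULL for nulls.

(JV, 60); (NU, 45); (NU, 65); (NU, 65)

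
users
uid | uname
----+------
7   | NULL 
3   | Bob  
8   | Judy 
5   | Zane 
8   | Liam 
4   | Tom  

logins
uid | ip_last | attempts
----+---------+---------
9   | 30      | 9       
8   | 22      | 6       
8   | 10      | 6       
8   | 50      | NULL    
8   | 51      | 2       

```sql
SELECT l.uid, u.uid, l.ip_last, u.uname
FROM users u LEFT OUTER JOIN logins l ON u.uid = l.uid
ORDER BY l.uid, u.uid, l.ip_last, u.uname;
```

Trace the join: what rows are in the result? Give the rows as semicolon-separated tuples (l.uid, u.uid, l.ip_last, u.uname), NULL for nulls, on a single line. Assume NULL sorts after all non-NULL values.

(8, 8, 10, Judy); (8, 8, 10, Liam); (8, 8, 22, Judy); (8, 8, 22, Liam); (8, 8, 50, Judy); (8, 8, 50, Liam); (8, 8, 51, Judy); (8, 8, 51, Liam); (NULL, 3, NULL, Bob); (NULL, 4, NULL, Tom); (NULL, 5, NULL, Zane); (NULL, 7, NULL, NULL)

LEFT JOIN keeps every row from `users`; unmatched rows get NULL for `logins`'s columns.
Matching on u.uid = l.uid.
- uid=7: no l row matches, row kept with l columns NULL.
- uid=3: no l row matches, row kept with l columns NULL.
- uid=8: 4 matching l row(s), so 4 row(s) emitted.
- uid=5: no l row matches, row kept with l columns NULL.
- uid=8: 4 matching l row(s), so 4 row(s) emitted.
- uid=4: no l row matches, row kept with l columns NULL.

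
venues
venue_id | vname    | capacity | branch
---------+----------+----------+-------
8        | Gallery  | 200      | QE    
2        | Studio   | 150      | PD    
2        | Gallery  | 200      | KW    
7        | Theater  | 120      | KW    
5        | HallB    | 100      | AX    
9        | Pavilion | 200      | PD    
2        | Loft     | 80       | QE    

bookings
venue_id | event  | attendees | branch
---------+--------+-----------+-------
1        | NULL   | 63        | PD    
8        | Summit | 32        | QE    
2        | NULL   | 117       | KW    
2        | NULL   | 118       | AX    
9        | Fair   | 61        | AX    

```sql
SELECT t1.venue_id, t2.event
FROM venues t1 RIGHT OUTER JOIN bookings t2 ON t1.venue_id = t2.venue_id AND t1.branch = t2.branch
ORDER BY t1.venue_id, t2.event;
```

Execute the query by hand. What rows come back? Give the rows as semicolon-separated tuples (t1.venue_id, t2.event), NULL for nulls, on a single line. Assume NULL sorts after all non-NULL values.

(2, NULL); (8, Summit); (NULL, Fair); (NULL, NULL); (NULL, NULL)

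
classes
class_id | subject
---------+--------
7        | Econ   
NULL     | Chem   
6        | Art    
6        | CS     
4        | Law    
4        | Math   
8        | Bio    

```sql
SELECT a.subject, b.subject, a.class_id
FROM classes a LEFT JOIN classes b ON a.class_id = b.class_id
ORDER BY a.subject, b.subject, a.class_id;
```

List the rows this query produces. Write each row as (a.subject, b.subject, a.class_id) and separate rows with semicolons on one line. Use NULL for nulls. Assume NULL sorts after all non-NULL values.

LEFT JOIN keeps every row from `classes a`; unmatched rows get NULL for `classes b`'s columns.
Matching on a.class_id = b.class_id. A NULL in a compared column never satisfies the condition.
- a row (class_id=7): matches 1 b row(s) → 1 output row(s).
- a row (class_id=NULL): no match → kept, b columns NULL.
- a row (class_id=6): matches 2 b row(s) → 2 output row(s).
- a row (class_id=6): matches 2 b row(s) → 2 output row(s).
- a row (class_id=4): matches 2 b row(s) → 2 output row(s).
- a row (class_id=4): matches 2 b row(s) → 2 output row(s).
- a row (class_id=8): matches 1 b row(s) → 1 output row(s).

(Art, Art, 6); (Art, CS, 6); (Bio, Bio, 8); (CS, Art, 6); (CS, CS, 6); (Chem, NULL, NULL); (Econ, Econ, 7); (Law, Law, 4); (Law, Math, 4); (Math, Law, 4); (Math, Math, 4)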